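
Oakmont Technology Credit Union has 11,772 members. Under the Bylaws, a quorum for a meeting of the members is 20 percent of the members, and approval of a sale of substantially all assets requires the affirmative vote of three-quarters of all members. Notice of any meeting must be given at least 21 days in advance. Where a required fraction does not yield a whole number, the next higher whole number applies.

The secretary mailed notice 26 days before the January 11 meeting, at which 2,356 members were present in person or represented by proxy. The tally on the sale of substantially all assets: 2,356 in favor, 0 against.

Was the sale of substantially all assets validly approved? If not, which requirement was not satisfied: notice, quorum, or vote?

Notice: 26 days given; 21 required. Satisfied.
Quorum: 20% of 11,772 = 2,354.40, rounded up to 2,355; 2,356 present. Satisfied.
Vote: requires three-fourths of all members (11,772); 3/4 of 11772 = 8829, so 8,829 needed; 2,356 in favor. Not satisfied.

Invalid — vote requirement not satisfied.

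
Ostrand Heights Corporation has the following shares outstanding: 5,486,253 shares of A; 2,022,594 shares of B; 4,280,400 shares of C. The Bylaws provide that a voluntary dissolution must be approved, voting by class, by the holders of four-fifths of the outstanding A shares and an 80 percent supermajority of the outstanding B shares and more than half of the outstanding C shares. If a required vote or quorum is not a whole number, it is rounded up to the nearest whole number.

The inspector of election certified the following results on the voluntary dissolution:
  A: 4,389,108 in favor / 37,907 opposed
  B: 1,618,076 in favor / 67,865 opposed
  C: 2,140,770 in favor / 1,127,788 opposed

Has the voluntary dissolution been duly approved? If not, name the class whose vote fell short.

A: 4/5 of 5486253 = 4389002.40, rounded up to 4389003; 4,389,003 required, 4,389,108 in favor — approved.
B: 4/5 of 2022594 = 1618075.20, rounded up to 1618076; 1,618,076 required, 1,618,076 in favor — approved.
C: a majority of 4280400 is 2140201; 2,140,201 required, 2,140,770 in favor — approved.

Approved — every class gave the required vote.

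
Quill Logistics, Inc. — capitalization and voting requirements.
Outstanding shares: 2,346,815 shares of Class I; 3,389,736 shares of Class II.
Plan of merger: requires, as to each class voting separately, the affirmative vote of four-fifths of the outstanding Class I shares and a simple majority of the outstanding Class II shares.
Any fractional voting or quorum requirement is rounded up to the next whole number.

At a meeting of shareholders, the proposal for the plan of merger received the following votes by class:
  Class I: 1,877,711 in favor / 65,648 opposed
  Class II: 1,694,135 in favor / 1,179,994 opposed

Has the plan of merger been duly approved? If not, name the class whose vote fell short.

Class I: 4/5 of 2346815 = 1877452; 1,877,452 required, 1,877,711 in favor — approved.
Class II: a majority of 3389736 is 1694869; 1,694,869 required, 1,694,135 in favor — not approved.

Not approved — the Class II shares did not give the required vote.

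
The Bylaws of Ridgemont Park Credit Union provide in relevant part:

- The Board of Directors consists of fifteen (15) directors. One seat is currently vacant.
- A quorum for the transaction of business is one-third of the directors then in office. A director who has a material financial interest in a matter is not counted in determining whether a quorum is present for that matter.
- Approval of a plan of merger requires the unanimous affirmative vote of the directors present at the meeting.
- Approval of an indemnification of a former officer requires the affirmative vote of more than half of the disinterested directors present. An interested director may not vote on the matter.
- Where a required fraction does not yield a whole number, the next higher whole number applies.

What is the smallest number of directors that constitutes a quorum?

5

1/3 of 14 = 4.67, rounded up to 5.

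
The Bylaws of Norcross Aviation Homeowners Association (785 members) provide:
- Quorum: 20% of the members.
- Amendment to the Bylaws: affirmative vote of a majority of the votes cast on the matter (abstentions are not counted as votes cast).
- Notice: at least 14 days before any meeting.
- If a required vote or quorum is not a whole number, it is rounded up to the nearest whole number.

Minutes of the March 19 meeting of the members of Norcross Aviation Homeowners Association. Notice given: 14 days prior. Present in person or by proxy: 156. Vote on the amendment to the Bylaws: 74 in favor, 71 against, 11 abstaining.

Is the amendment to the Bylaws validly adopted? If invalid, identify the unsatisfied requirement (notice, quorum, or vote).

Notice: 14 days given; 14 required. Satisfied.
Quorum: 20% of 785 = 157; 156 present. Not satisfied.
Vote: requires a majority of the votes cast (156 − 11 abstaining = 145); a majority of 145 is 73, so 73 needed; 74 in favor. Satisfied.

Invalid — quorum requirement not satisfied.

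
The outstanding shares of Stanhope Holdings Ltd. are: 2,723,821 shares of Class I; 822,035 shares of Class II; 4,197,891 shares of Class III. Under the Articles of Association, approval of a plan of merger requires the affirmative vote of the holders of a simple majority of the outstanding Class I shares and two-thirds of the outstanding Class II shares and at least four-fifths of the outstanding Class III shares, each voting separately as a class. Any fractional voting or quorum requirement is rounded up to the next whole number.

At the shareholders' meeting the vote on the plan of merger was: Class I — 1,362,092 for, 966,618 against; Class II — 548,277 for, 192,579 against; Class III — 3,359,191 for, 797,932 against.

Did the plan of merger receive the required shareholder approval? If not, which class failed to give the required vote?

Approved — every class gave the required vote.

Class I: a majority of 2723821 is 1361911; 1,361,911 required, 1,362,092 in favor — approved.
Class II: 2/3 of 822035 = 548023.33, rounded up to 548024; 548,024 required, 548,277 in favor — approved.
Class III: 4/5 of 4197891 = 3358312.80, rounded up to 3358313; 3,358,313 required, 3,359,191 in favor — approved.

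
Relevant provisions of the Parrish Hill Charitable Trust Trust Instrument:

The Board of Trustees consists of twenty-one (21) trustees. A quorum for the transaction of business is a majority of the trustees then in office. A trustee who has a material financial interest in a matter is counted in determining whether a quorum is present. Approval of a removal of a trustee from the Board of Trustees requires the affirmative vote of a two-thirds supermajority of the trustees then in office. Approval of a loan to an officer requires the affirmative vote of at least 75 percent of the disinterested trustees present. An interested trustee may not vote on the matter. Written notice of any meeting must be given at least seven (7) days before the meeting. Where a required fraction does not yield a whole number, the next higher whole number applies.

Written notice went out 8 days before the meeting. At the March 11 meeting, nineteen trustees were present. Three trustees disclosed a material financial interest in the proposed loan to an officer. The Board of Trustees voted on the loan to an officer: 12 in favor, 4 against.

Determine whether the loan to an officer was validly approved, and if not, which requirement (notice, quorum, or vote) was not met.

Valid — all requirements satisfied.

Notice: 8 days given; 7 required (8 ≥ 7). Satisfied.
Quorum: 19 present (interested trustees count toward quorum); quorum is 11. Satisfied.
Vote: the loan to an officer requires three-fourths of the disinterested trustees present (19 − 3 = 16). 3/4 of 16 = 12, so 12 affirmative votes are needed; 12 voted in favor. Satisfied.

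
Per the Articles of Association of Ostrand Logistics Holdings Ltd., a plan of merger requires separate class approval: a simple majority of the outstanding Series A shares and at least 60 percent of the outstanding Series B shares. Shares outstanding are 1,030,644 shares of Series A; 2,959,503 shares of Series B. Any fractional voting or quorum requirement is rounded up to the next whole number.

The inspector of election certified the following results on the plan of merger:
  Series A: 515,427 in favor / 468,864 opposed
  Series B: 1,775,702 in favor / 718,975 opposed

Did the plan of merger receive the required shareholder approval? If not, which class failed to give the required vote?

Approved — every class gave the required vote.

Series A: a majority of 1030644 is 515323; 515,323 required, 515,427 in favor — approved.
Series B: 3/5 of 2959503 = 1775701.80, rounded up to 1775702; 1,775,702 required, 1,775,702 in favor — approved.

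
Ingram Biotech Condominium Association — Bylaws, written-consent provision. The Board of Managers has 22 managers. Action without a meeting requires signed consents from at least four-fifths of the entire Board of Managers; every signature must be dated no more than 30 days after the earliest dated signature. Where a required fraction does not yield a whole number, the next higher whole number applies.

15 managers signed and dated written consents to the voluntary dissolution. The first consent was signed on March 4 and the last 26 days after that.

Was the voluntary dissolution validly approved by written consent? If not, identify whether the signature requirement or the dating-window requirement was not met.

Not effective — insufficient signatures.

Signatures required: at least four-fifths of 22 — 4/5 of 22 = 17.60, rounded up to 18, so 18 needed; 15 signed. Insufficient.
Dating window: the latest signature is 26 days after the earliest; the limit is 30 days. Within the window.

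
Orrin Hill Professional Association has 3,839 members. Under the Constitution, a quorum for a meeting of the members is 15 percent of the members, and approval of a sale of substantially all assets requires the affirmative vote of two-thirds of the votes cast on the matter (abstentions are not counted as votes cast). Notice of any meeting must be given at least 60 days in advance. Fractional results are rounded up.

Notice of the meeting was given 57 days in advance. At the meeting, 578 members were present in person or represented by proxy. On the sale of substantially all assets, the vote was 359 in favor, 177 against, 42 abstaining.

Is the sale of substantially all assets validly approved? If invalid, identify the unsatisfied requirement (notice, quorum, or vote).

Notice: 57 days given; 60 required. Not satisfied.
Quorum: 15% of 3,839 = 575.85, rounded up to 576; 578 present. Satisfied.
Vote: requires two-thirds of the votes cast (578 − 42 abstaining = 536); 2/3 of 536 = 357.33, rounded up to 358, so 358 needed; 359 in favor. Satisfied.

Invalid — notice requirement not satisfied.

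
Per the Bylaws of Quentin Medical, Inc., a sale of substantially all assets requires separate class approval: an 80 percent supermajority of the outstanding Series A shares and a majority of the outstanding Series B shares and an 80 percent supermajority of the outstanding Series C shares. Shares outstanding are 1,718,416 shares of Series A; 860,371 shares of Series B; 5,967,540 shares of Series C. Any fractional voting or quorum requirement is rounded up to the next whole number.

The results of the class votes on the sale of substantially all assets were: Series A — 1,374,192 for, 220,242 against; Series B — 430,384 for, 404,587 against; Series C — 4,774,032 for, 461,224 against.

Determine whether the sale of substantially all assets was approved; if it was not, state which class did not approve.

Series A: 4/5 of 1718416 = 1374732.80, rounded up to 1374733; 1,374,733 required, 1,374,192 in favor — not approved.
Series B: a majority of 860371 is 430186; 430,186 required, 430,384 in favor — approved.
Series C: 4/5 of 5967540 = 4774032; 4,774,032 required, 4,774,032 in favor — approved.

Not approved — the Series A shares did not give the required vote.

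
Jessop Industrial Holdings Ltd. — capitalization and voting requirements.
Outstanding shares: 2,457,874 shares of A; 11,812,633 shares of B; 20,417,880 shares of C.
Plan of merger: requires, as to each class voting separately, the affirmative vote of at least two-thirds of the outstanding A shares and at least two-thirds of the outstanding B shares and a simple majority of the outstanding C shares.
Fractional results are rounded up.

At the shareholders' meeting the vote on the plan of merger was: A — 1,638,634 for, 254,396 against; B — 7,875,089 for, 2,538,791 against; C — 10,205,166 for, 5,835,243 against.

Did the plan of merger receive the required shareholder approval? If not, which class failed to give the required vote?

Not approved — the C shares did not give the required vote.

A: 2/3 of 2457874 = 1638582.67, rounded up to 1638583; 1,638,583 required, 1,638,634 in favor — approved.
B: 2/3 of 11812633 = 7875088.67, rounded up to 7875089; 7,875,089 required, 7,875,089 in favor — approved.
C: a majority of 20417880 is 10208941; 10,208,941 required, 10,205,166 in favor — not approved.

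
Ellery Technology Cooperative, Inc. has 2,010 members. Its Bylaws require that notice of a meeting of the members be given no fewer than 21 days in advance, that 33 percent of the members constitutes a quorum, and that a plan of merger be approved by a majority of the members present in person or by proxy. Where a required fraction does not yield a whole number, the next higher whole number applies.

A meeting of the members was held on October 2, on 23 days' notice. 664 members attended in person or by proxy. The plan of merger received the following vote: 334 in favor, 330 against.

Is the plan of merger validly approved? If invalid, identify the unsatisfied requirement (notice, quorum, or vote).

Valid — all requirements satisfied.

Notice: 23 days given; 21 required. Satisfied.
Quorum: 33% of 2,010 = 663.30, rounded up to 664; 664 present. Satisfied.
Vote: requires a majority of those present (664); a majority of 664 is 333, so 333 needed; 334 in favor. Satisfied.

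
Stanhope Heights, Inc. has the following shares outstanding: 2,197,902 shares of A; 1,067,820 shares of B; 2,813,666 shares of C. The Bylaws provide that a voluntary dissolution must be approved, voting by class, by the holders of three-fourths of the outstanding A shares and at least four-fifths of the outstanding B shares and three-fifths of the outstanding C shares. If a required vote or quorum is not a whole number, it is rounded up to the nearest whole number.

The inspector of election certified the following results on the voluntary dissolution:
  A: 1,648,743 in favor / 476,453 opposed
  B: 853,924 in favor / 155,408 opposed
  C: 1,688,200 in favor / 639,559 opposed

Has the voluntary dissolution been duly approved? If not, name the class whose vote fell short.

A: 3/4 of 2197902 = 1648426.50, rounded up to 1648427; 1,648,427 required, 1,648,743 in favor — approved.
B: 4/5 of 1067820 = 854256; 854,256 required, 853,924 in favor — not approved.
C: 3/5 of 2813666 = 1688199.60, rounded up to 1688200; 1,688,200 required, 1,688,200 in favor — approved.

Not approved — the B shares did not give the required vote.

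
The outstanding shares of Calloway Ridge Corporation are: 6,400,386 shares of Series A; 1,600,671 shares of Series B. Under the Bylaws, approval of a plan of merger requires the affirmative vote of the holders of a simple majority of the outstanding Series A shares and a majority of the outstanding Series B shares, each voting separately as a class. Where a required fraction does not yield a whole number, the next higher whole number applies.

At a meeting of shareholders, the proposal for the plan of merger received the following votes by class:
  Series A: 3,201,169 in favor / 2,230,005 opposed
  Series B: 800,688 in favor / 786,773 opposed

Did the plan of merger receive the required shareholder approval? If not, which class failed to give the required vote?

Series A: a majority of 6400386 is 3200194; 3,200,194 required, 3,201,169 in favor — approved.
Series B: a majority of 1600671 is 800336; 800,336 required, 800,688 in favor — approved.

Approved — every class gave the required vote.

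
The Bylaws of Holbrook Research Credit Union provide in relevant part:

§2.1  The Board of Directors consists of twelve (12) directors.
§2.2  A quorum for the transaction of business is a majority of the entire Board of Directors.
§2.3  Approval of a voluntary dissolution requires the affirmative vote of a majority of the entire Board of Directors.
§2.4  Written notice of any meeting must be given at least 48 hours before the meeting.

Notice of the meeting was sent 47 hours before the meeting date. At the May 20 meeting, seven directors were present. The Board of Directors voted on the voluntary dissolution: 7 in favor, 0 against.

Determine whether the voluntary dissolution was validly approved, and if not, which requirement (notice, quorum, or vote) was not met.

Invalid — notice requirement not satisfied.

Notice: 47 hours given; 48 required (47 < 48). Not satisfied.
Quorum: 7 present; quorum is 7. Satisfied.
Vote: the voluntary dissolution requires a majority of the entire Board of Directors (12). A majority of 12 is 7, so 7 affirmative votes are needed; 7 voted in favor. Satisfied.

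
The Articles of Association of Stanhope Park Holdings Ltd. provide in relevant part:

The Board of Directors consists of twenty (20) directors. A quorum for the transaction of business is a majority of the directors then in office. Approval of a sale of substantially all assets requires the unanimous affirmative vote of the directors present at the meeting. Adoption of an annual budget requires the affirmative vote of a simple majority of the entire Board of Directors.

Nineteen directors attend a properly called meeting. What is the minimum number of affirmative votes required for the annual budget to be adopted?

11

The annual budget requires a majority of the entire Board of Directors (20).
A majority of 20 is 11.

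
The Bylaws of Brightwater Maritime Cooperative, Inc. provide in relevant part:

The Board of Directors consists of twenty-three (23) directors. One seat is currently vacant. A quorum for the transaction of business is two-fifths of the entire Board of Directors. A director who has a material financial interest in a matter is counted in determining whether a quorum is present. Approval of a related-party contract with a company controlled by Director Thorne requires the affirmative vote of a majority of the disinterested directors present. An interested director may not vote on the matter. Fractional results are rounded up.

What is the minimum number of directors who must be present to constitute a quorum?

10

2/5 of 23 = 9.20, rounded up to 10.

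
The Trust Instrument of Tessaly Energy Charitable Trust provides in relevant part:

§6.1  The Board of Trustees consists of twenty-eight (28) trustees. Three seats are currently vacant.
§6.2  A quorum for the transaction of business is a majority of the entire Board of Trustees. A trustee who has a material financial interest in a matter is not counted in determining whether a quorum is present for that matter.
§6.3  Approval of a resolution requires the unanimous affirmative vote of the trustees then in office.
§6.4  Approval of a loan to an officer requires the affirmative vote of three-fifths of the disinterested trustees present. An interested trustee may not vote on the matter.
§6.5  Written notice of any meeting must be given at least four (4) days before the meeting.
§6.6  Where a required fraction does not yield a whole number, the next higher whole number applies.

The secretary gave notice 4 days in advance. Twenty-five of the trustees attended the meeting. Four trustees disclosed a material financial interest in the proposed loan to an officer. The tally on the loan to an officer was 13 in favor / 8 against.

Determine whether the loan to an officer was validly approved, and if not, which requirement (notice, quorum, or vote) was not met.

Valid — all requirements satisfied.

Notice: 4 days given; 4 required (4 ≥ 4). Satisfied.
Quorum: 25 present, but the 4 interested trustees do not count, leaving 21. Quorum is 15. Satisfied.
Vote: the loan to an officer requires three-fifths of the disinterested trustees present (25 − 4 = 21). 3/5 of 21 = 12.60, rounded up to 13, so 13 affirmative votes are needed; 13 voted in favor. Satisfied.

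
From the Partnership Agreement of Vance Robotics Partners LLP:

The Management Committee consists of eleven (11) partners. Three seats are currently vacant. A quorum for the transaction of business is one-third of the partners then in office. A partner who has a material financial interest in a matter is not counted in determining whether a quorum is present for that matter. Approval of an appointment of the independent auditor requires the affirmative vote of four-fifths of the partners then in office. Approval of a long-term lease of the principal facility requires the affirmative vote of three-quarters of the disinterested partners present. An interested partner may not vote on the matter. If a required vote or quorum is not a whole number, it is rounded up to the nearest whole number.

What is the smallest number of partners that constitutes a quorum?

3

1/3 of 8 = 2.67, rounded up to 3.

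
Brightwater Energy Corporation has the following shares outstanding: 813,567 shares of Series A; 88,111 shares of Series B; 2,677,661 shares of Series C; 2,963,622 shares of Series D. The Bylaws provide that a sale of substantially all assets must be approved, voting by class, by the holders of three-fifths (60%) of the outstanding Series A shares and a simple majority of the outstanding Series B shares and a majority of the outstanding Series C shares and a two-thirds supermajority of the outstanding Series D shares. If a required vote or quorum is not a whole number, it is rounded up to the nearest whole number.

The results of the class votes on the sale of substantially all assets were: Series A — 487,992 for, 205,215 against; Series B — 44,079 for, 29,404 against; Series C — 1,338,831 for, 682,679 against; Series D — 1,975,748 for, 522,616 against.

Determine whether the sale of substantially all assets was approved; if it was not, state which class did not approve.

Series A: 3/5 of 813567 = 488140.20, rounded up to 488141; 488,141 required, 487,992 in favor — not approved.
Series B: a majority of 88111 is 44056; 44,056 required, 44,079 in favor — approved.
Series C: a majority of 2677661 is 1338831; 1,338,831 required, 1,338,831 in favor — approved.
Series D: 2/3 of 2963622 = 1975748; 1,975,748 required, 1,975,748 in favor — approved.

Not approved — the Series A shares did not give the required vote.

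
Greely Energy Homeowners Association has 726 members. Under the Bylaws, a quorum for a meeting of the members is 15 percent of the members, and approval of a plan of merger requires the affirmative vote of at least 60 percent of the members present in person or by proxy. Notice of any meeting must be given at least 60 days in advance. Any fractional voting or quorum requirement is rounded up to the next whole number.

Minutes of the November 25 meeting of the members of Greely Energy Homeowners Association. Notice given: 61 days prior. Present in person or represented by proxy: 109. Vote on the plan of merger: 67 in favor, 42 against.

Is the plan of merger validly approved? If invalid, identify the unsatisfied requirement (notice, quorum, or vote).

Valid — all requirements satisfied.

Notice: 61 days given; 60 required. Satisfied.
Quorum: 15% of 726 = 108.90, rounded up to 109; 109 present. Satisfied.
Vote: requires three-fifths of those present (109); 3/5 of 109 = 65.40, rounded up to 66, so 66 needed; 67 in favor. Satisfied.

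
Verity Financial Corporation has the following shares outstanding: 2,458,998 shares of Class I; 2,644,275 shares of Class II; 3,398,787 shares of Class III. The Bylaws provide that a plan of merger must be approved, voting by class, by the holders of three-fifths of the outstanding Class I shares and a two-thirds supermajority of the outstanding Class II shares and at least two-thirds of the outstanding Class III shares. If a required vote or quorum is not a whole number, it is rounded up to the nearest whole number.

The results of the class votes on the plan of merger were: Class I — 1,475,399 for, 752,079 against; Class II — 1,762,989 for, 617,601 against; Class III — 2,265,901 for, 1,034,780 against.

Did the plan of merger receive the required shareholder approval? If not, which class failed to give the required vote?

Approved — every class gave the required vote.

Class I: 3/5 of 2458998 = 1475398.80, rounded up to 1475399; 1,475,399 required, 1,475,399 in favor — approved.
Class II: 2/3 of 2644275 = 1762850; 1,762,850 required, 1,762,989 in favor — approved.
Class III: 2/3 of 3398787 = 2265858; 2,265,858 required, 2,265,901 in favor — approved.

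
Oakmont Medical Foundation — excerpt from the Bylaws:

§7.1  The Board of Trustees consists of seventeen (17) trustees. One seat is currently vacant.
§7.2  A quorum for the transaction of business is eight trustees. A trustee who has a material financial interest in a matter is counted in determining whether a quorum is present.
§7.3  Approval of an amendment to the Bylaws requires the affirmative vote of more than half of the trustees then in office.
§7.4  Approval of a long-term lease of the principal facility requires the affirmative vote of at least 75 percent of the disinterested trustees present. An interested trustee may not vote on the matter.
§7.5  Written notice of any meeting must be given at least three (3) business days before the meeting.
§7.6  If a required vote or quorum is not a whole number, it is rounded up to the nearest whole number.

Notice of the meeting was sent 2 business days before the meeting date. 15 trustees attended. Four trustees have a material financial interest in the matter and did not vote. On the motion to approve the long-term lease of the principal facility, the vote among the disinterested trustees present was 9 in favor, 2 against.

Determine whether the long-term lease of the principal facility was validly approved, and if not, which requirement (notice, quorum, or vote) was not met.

Invalid — notice requirement not satisfied.

Notice: 2 business days given; 3 required (2 < 3). Not satisfied.
Quorum: 15 present (interested trustees count toward quorum); quorum is 8. Satisfied.
Vote: the long-term lease of the principal facility requires three-fourths of the disinterested trustees present (15 − 4 = 11). 3/4 of 11 = 8.25, rounded up to 9, so 9 affirmative votes are needed; 9 voted in favor. Satisfied.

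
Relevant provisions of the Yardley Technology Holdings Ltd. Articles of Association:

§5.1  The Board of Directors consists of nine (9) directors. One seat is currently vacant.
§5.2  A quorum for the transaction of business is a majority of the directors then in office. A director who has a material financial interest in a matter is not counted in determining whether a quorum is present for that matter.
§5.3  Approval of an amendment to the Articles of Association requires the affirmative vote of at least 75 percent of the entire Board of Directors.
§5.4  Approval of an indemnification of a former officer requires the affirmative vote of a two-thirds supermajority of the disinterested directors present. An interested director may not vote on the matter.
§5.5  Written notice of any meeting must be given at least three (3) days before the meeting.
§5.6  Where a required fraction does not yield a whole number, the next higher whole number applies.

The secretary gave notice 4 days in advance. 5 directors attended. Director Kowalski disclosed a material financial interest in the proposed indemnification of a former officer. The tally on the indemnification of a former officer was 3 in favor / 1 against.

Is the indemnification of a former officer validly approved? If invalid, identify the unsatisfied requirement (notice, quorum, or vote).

Notice: 4 days given; 3 required (4 ≥ 3). Satisfied.
Quorum: 5 present, but the 1 interested director does not count, leaving 4. Quorum is 5. Not satisfied.
Vote: the indemnification of a former officer requires two-thirds of the disinterested directors present (5 − 1 = 4). 2/3 of 4 = 2.67, rounded up to 3, so 3 affirmative votes are needed; 3 voted in favor. Satisfied. (Moot — without a quorum no business can be validly transacted.)

Invalid — quorum requirement not satisfied.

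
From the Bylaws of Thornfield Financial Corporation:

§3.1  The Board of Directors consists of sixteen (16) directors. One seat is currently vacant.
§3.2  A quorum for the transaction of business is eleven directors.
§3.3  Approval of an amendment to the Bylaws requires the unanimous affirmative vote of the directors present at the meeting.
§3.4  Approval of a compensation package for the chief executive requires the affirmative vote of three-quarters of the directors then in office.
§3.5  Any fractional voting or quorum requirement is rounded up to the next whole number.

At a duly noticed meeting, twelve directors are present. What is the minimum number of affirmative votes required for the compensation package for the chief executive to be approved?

12

The compensation package for the chief executive requires three-fourths of the directors then in office (15).
3/4 of 15 = 11.25, rounded up to 12.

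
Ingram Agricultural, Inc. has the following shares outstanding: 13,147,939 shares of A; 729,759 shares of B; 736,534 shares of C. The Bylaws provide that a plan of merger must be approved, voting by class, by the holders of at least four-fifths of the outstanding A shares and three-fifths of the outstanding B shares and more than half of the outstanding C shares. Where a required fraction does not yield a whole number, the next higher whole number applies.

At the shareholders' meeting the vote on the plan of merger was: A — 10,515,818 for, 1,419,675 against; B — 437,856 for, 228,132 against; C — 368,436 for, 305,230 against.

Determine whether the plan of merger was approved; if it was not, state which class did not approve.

Not approved — the A shares did not give the required vote.

A: 4/5 of 13147939 = 10518351.20, rounded up to 10518352; 10,518,352 required, 10,515,818 in favor — not approved.
B: 3/5 of 729759 = 437855.40, rounded up to 437856; 437,856 required, 437,856 in favor — approved.
C: a majority of 736534 is 368268; 368,268 required, 368,436 in favor — approved.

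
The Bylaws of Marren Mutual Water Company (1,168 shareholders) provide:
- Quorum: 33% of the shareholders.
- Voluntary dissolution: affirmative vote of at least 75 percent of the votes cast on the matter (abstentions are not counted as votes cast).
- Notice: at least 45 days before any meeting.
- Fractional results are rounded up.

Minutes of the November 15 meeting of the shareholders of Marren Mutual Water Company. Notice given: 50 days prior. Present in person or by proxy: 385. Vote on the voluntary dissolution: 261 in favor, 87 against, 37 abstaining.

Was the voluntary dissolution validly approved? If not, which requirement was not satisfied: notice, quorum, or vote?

Notice: 50 days given; 45 required. Satisfied.
Quorum: 33% of 1,168 = 385.44, rounded up to 386; 385 present. Not satisfied.
Vote: requires three-fourths of the votes cast (385 − 37 abstaining = 348); 3/4 of 348 = 261, so 261 needed; 261 in favor. Satisfied.

Invalid — quorum requirement not satisfied.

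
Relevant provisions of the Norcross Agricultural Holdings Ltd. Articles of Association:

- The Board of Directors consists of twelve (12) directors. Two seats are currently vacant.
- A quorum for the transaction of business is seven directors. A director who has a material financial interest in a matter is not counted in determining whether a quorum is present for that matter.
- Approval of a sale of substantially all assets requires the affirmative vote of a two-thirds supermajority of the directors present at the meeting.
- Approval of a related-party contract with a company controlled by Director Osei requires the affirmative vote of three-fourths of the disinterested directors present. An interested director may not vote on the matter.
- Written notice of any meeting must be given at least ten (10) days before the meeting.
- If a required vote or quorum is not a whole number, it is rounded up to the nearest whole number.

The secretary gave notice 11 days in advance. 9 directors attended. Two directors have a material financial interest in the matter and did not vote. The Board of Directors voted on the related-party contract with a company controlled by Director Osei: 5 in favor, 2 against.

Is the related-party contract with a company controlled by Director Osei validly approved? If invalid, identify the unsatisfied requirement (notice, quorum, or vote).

Invalid — vote requirement not satisfied.

Notice: 11 days given; 10 required (11 ≥ 10). Satisfied.
Quorum: 9 present, but the 2 interested directors do not count, leaving 7. Quorum is 7. Satisfied.
Vote: the related-party contract with a company controlled by Director Osei requires three-fourths of the disinterested directors present (9 − 2 = 7). 3/4 of 7 = 5.25, rounded up to 6, so 6 affirmative votes are needed; 5 voted in favor. Not satisfied.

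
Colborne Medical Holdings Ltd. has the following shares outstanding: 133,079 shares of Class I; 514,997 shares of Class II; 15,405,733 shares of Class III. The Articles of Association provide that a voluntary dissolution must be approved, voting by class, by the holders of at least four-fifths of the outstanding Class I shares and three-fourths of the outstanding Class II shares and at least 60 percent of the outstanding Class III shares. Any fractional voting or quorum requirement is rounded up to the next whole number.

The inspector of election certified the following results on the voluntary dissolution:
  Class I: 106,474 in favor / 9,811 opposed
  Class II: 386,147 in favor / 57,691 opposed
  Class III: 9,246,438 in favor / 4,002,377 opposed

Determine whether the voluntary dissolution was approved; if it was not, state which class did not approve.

Class I: 4/5 of 133079 = 106463.20, rounded up to 106464; 106,464 required, 106,474 in favor — approved.
Class II: 3/4 of 514997 = 386247.75, rounded up to 386248; 386,248 required, 386,147 in favor — not approved.
Class III: 3/5 of 15405733 = 9243439.80, rounded up to 9243440; 9,243,440 required, 9,246,438 in favor — approved.

Not approved — the Class II shares did not give the required vote.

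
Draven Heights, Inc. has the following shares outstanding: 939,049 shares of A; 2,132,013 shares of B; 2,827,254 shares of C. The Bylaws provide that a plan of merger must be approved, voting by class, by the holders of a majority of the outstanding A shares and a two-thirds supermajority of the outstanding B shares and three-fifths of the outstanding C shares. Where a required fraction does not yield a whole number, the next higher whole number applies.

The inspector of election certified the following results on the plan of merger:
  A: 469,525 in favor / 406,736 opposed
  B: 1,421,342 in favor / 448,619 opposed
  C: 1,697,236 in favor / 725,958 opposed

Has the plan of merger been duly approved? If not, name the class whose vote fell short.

Approved — every class gave the required vote.

A: a majority of 939049 is 469525; 469,525 required, 469,525 in favor — approved.
B: 2/3 of 2132013 = 1421342; 1,421,342 required, 1,421,342 in favor — approved.
C: 3/5 of 2827254 = 1696352.40, rounded up to 1696353; 1,696,353 required, 1,697,236 in favor — approved.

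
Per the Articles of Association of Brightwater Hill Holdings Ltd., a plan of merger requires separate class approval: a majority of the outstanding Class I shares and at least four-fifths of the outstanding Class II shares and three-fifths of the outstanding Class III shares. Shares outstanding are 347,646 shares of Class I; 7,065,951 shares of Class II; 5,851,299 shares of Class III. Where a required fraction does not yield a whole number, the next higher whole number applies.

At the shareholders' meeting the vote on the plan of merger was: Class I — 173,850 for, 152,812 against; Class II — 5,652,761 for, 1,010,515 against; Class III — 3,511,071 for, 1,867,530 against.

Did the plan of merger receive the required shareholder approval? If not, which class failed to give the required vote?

Approved — every class gave the required vote.

Class I: a majority of 347646 is 173824; 173,824 required, 173,850 in favor — approved.
Class II: 4/5 of 7065951 = 5652760.80, rounded up to 5652761; 5,652,761 required, 5,652,761 in favor — approved.
Class III: 3/5 of 5851299 = 3510779.40, rounded up to 3510780; 3,510,780 required, 3,511,071 in favor — approved.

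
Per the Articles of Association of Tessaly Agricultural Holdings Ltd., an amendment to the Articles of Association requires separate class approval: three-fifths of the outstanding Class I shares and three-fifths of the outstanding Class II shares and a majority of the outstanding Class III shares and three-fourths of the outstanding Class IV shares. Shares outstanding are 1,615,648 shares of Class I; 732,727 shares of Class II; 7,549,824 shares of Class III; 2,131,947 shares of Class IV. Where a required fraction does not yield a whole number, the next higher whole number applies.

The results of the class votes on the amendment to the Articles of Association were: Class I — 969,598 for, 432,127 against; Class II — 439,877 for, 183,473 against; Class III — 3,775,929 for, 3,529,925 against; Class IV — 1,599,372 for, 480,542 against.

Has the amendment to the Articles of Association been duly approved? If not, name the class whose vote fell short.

Class I: 3/5 of 1615648 = 969388.80, rounded up to 969389; 969,389 required, 969,598 in favor — approved.
Class II: 3/5 of 732727 = 439636.20, rounded up to 439637; 439,637 required, 439,877 in favor — approved.
Class III: a majority of 7549824 is 3774913; 3,774,913 required, 3,775,929 in favor — approved.
Class IV: 3/4 of 2131947 = 1598960.25, rounded up to 1598961; 1,598,961 required, 1,599,372 in favor — approved.

Approved — every class gave the required vote.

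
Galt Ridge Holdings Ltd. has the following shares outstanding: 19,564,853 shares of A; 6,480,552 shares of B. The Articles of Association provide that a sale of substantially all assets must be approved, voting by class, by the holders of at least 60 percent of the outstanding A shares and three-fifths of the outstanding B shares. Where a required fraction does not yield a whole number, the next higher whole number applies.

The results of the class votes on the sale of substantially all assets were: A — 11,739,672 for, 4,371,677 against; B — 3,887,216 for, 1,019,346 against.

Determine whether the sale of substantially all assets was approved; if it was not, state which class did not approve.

Not approved — the B shares did not give the required vote.

A: 3/5 of 19564853 = 11738911.80, rounded up to 11738912; 11,738,912 required, 11,739,672 in favor — approved.
B: 3/5 of 6480552 = 3888331.20, rounded up to 3888332; 3,888,332 required, 3,887,216 in favor — not approved.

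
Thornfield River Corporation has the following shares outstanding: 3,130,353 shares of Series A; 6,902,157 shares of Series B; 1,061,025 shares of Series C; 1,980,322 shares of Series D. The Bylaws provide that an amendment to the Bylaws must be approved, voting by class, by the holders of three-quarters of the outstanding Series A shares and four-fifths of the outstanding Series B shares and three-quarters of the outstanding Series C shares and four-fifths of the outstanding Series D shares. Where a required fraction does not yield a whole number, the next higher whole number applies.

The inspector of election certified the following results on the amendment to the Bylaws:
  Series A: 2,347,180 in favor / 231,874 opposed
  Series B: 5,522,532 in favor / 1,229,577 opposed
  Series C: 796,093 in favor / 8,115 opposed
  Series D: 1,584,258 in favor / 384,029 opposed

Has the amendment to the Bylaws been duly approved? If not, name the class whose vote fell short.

Series A: 3/4 of 3130353 = 2347764.75, rounded up to 2347765; 2,347,765 required, 2,347,180 in favor — not approved.
Series B: 4/5 of 6902157 = 5521725.60, rounded up to 5521726; 5,521,726 required, 5,522,532 in favor — approved.
Series C: 3/4 of 1061025 = 795768.75, rounded up to 795769; 795,769 required, 796,093 in favor — approved.
Series D: 4/5 of 1980322 = 1584257.60, rounded up to 1584258; 1,584,258 required, 1,584,258 in favor — approved.

Not approved — the Series A shares did not give the required vote.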